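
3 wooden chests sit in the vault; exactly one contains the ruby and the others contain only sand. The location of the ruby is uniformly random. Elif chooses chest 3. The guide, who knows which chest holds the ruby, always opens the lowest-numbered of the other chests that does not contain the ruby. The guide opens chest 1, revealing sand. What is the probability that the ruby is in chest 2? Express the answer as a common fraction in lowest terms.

1/2

Consider each possible location of the ruby in turn.
If it is in chest 1 (prior 1/3): the guide opened chest 1, so this case is ruled out; weight (1/3)·0 = 0.
If it is in either of chests 2 and 3 (prior 1/3 each): chest 1 is the lowest-numbered option available, probability 1; weight (1/3)·1 = 1/3 each.
The weights sum to 2/3.
So P(the ruby in chest 2 | the guide opened chest 1) = (1/3) / (2/3) = 1/2.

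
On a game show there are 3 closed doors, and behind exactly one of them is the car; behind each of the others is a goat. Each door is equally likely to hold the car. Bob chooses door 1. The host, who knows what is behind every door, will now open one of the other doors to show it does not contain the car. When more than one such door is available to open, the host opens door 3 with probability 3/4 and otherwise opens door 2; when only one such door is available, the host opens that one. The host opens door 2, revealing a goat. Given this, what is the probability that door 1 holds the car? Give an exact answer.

Apply Bayes' rule, conditioning on where the car actually is.
If it is behind door 1 (prior 1/3): door 3 is available but not opened, probability 1/4; weight (1/3)·(1/4) = 1/12.
If it is behind door 2 (prior 1/3): the host opened door 2, so this case is ruled out; weight (1/3)·0 = 0.
If it is behind door 3 (prior 1/3): only door 2 is available, probability 1; weight (1/3)·1 = 1/3.
The weights sum to 5/12.
So P(the car behind door 1 | the host opened door 2) = (1/12) / (5/12) = 1/5.

1/5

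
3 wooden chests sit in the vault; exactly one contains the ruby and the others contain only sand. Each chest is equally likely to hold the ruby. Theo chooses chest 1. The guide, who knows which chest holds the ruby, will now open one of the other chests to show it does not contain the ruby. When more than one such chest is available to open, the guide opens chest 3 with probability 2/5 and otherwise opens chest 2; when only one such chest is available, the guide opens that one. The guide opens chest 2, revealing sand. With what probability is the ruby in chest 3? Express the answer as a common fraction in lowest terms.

Condition on the true location of the ruby.
If it is in chest 1 (prior 1/3): chest 3 is available but not opened, probability 3/5; weight (1/3)·(3/5) = 1/5.
If it is in chest 2 (prior 1/3): the guide opened chest 2, so this case is ruled out; weight (1/3)·0 = 0.
If it is in chest 3 (prior 1/3): only chest 2 is available, probability 1; weight (1/3)·1 = 1/3.
The weights sum to 8/15.
So P(the ruby in chest 3 | the guide opened chest 2) = (1/3) / (8/15) = 5/8.

5/8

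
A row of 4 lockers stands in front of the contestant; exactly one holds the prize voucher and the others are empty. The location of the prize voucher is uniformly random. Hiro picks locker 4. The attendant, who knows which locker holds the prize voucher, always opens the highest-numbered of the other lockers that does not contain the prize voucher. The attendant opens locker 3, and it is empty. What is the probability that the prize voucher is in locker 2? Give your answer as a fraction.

Consider each possible location of the prize voucher in turn.
If it is in any of lockers 1, 2, and 4 (prior 1/4 each): locker 3 is the highest-numbered option available, probability 1; weight (1/4)·1 = 1/4 each.
If it is in locker 3 (prior 1/4): the attendant opened locker 3, so this case is ruled out; weight (1/4)·0 = 0.
The weights sum to 3/4.
So P(the prize voucher in locker 2 | the attendant opened locker 3) = (1/4) / (3/4) = 1/3.

1/3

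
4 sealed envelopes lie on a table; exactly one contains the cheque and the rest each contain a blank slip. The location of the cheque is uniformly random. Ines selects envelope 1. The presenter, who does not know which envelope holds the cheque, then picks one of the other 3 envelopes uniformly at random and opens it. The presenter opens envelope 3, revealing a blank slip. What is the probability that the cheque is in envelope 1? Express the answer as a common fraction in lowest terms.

1/3

Because the presenter chose which envelope to open without knowing where the cheque is, the choice is independent of the prize location. Learning that envelope 3 does not hold the cheque simply rules out that one location and leaves the remaining 3 envelopes still equally likely by symmetry.
So P(the cheque in envelope 1) = 1/3.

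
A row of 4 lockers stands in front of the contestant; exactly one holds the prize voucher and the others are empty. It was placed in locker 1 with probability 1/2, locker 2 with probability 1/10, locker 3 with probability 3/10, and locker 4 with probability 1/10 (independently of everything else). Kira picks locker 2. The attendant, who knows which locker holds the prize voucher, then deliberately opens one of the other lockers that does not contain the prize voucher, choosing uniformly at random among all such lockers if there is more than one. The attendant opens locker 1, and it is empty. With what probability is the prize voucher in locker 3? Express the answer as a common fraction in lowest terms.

Condition on the true location of the prize voucher.
If it is in locker 1 (prior 1/2): the attendant opened locker 1, so this case is ruled out; weight (1/2)·0 = 0.
If it is in locker 2 (prior 1/10): the attendant has 3 equally likely choices, so probability 1/3; weight (1/10)·(1/3) = 1/30.
If it is in locker 3 (prior 3/10): the attendant has 2 equally likely choices, so probability 1/2; weight (3/10)·(1/2) = 3/20.
If it is in locker 4 (prior 1/10): the attendant has 2 equally likely choices, so probability 1/2; weight (1/10)·(1/2) = 1/20.
The weights sum to 7/30.
So P(the prize voucher in locker 3 | the attendant opened locker 1) = (3/20) / (7/30) = 9/14.

9/14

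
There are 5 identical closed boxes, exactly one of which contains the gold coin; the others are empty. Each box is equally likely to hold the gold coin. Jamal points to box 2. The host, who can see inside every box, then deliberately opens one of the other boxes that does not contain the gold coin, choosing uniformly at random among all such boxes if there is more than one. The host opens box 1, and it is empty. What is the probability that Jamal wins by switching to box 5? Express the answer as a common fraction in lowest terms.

Apply Bayes' rule, conditioning on where the gold coin actually is.
If it is in box 1 (prior 1/5): the host opened box 1, so this case is ruled out; weight (1/5)·0 = 0.
If it is in box 2 (prior 1/5): the host has 4 equally likely choices, so probability 1/4; weight (1/5)·(1/4) = 1/20.
If it is in any of boxes 3, 4, and 5 (prior 1/5 each): the host has 3 equally likely choices, so probability 1/3; weight (1/5)·(1/3) = 1/15 each.
The weights sum to 1/4.
So P(the gold coin in box 5 | the host opened box 1) = (1/15) / (1/4) = 4/15.

4/15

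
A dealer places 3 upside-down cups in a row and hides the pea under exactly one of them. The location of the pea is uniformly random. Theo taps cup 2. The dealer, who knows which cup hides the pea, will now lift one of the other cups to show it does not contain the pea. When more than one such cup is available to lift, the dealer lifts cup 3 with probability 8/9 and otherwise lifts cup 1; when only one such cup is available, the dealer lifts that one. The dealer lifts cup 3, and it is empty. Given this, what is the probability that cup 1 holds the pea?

Apply Bayes' rule, conditioning on where the pea actually is.
If it is under cup 1 (prior 1/3): only cup 3 is available, probability 1; weight (1/3)·1 = 1/3.
If it is under cup 2 (prior 1/3): cup 3 is available, opened with probability 8/9; weight (1/3)·(8/9) = 8/27.
If it is under cup 3 (prior 1/3): the dealer opened cup 3, so this case is ruled out; weight (1/3)·0 = 0.
The weights sum to 17/27.
So P(the pea under cup 1 | the dealer opened cup 3) = (1/3) / (17/27) = 9/17.

9/17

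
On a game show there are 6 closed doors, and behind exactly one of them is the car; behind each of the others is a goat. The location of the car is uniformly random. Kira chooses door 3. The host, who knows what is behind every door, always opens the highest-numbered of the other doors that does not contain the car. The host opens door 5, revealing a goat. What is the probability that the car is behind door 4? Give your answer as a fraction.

Apply Bayes' rule, conditioning on where the car actually is.
If it is behind any of doors 1, 2, 3, and 4 (prior 1/6 each): the host would have opened door 6 instead, probability 0; weight (1/6)·0 = 0 each.
If it is behind door 5 (prior 1/6): the host opened door 5, so this case is ruled out; weight (1/6)·0 = 0.
If it is behind door 6 (prior 1/6): door 5 is the highest-numbered option available, probability 1; weight (1/6)·1 = 1/6.
The weights sum to 1/6.
So P(the car behind door 4 | the host opened door 5) = 0 / (1/6) = 0.

0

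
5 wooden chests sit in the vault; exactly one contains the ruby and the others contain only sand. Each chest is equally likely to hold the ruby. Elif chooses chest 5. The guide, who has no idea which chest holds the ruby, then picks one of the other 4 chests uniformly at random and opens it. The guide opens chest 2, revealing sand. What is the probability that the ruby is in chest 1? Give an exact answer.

1/4

Consider each possible location of the ruby in turn.
If it is in any of chests 1, 3, 4, and 5 (prior 1/5 each): the guide picks chest 2 with probability 1/4 regardless, and it is not the prize; weight (1/5)·(1/4) = 1/20 each.
If it is in chest 2 (prior 1/5): the guide opened chest 2, so this case is ruled out; weight (1/5)·0 = 0.
The weights sum to 1/5.
So P(the ruby in chest 1 | the guide opened chest 2) = (1/20) / (1/5) = 1/4.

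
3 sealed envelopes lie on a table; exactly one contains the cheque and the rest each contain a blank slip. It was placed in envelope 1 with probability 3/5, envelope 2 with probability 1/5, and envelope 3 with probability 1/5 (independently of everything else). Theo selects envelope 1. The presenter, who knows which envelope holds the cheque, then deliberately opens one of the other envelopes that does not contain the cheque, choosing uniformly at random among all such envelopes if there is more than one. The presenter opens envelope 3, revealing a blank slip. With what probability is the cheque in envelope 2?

Consider each possible location of the cheque in turn.
If it is in envelope 1 (prior 3/5): the presenter has 2 equally likely choices, so probability 1/2; weight (3/5)·(1/2) = 3/10.
If it is in envelope 2 (prior 1/5): the presenter has no choice, probability 1; weight (1/5)·1 = 1/5.
If it is in envelope 3 (prior 1/5): the presenter opened envelope 3, so this case is ruled out; weight (1/5)·0 = 0.
The weights sum to 1/2.
So P(the cheque in envelope 2 | the presenter opened envelope 3) = (1/5) / (1/2) = 2/5.

2/5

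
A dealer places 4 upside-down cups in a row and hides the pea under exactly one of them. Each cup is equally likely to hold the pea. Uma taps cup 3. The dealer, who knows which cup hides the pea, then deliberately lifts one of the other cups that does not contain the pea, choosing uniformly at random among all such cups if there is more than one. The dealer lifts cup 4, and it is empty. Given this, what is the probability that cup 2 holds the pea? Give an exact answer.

3/8

Condition on the true location of the pea.
If it is under either of cups 1 and 2 (prior 1/4 each): the dealer has 2 equally likely choices, so probability 1/2; weight (1/4)·(1/2) = 1/8 each.
If it is under cup 3 (prior 1/4): the dealer has 3 equally likely choices, so probability 1/3; weight (1/4)·(1/3) = 1/12.
If it is under cup 4 (prior 1/4): the dealer opened cup 4, so this case is ruled out; weight (1/4)·0 = 0.
The weights sum to 1/3.
So P(the pea under cup 2 | the dealer opened cup 4) = (1/8) / (1/3) = 3/8.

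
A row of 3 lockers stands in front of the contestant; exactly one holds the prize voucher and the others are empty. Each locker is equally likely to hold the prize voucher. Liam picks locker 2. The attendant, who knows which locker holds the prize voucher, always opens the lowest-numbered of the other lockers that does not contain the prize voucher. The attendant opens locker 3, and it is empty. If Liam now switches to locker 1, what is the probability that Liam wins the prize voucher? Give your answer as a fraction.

1

Condition on the true location of the prize voucher.
If it is in locker 1 (prior 1/3): locker 3 is the lowest-numbered option available, probability 1; weight (1/3)·1 = 1/3.
If it is in locker 2 (prior 1/3): the attendant would have opened locker 1 instead, probability 0; weight (1/3)·0 = 0.
If it is in locker 3 (prior 1/3): the attendant opened locker 3, so this case is ruled out; weight (1/3)·0 = 0.
The weights sum to 1/3.
So P(the prize voucher in locker 1 | the attendant opened locker 3) = (1/3) / (1/3) = 1.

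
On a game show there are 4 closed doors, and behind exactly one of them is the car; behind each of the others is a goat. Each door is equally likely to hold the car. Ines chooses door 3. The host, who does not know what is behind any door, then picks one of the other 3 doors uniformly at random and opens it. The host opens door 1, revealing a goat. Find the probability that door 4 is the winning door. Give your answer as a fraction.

1/3

Apply Bayes' rule, conditioning on where the car actually is.
If it is behind door 1 (prior 1/4): the host opened door 1, so this case is ruled out; weight (1/4)·0 = 0.
If it is behind any of doors 2, 3, and 4 (prior 1/4 each): the host picks door 1 with probability 1/3 regardless, and it is not the prize; weight (1/4)·(1/3) = 1/12 each.
The weights sum to 1/4.
So P(the car behind door 4 | the host opened door 1) = (1/12) / (1/4) = 1/3.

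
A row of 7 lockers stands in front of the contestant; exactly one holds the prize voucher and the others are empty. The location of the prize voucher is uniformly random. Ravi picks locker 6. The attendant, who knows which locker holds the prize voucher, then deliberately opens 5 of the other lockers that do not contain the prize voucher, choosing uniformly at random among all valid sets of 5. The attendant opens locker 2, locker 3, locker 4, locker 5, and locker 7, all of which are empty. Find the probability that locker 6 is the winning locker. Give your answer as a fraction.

1/7

Consider each possible location of the prize voucher in turn.
If it is in locker 1 (prior 1/7): the attendant has no choice, probability 1; weight (1/7)·1 = 1/7.
If it is in any of lockers 2, 3, 4, 5, and 7 (prior 1/7 each): that locker was opened and seen not to hold the prize — ruled out; weight (1/7)·0 = 0 each.
If it is in locker 6 (prior 1/7): the attendant has 6 equally likely choices, so probability 1/6; weight (1/7)·(1/6) = 1/42.
The weights sum to 1/6.
So P(the prize voucher in locker 6 | the attendant opened locker 2, locker 3, locker 4, locker 5, and locker 7) = (1/42) / (1/6) = 1/7.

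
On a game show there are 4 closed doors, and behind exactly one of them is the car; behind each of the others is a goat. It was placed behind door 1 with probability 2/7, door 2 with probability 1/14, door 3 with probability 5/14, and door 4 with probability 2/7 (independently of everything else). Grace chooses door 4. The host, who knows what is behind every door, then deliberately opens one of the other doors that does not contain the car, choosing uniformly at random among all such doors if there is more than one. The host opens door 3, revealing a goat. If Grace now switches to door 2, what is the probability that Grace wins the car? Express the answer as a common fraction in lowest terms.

Condition on the true location of the car.
If it is behind door 1 (prior 2/7): the host has 2 equally likely choices, so probability 1/2; weight (2/7)·(1/2) = 1/7.
If it is behind door 2 (prior 1/14): the host has 2 equally likely choices, so probability 1/2; weight (1/14)·(1/2) = 1/28.
If it is behind door 3 (prior 5/14): the host opened door 3, so this case is ruled out; weight (5/14)·0 = 0.
If it is behind door 4 (prior 2/7): the host has 3 equally likely choices, so probability 1/3; weight (2/7)·(1/3) = 2/21.
The weights sum to 23/84.
So P(the car behind door 2 | the host opened door 3) = (1/28) / (23/84) = 3/23.

3/23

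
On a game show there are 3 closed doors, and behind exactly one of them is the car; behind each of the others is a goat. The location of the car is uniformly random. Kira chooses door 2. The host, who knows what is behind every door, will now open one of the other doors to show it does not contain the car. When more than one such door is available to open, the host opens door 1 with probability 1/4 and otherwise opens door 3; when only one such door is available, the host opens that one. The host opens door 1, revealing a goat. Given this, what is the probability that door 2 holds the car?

1/5

Condition on the true location of the car.
If it is behind door 1 (prior 1/3): the host opened door 1, so this case is ruled out; weight (1/3)·0 = 0.
If it is behind door 2 (prior 1/3): door 1 is available, opened with probability 1/4; weight (1/3)·(1/4) = 1/12.
If it is behind door 3 (prior 1/3): only door 1 is available, probability 1; weight (1/3)·1 = 1/3.
The weights sum to 5/12.
So P(the car behind door 2 | the host opened door 1) = (1/12) / (5/12) = 1/5.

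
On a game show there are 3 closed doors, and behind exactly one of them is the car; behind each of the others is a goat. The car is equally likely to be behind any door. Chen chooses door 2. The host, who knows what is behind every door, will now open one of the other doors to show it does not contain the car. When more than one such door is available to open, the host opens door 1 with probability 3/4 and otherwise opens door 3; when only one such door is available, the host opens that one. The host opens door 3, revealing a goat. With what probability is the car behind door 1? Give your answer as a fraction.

4/5

Consider each possible location of the car in turn.
If it is behind door 1 (prior 1/3): only door 3 is available, probability 1; weight (1/3)·1 = 1/3.
If it is behind door 2 (prior 1/3): door 1 is available but not opened, probability 1/4; weight (1/3)·(1/4) = 1/12.
If it is behind door 3 (prior 1/3): the host opened door 3, so this case is ruled out; weight (1/3)·0 = 0.
The weights sum to 5/12.
So P(the car behind door 1 | the host opened door 3) = (1/3) / (5/12) = 4/5.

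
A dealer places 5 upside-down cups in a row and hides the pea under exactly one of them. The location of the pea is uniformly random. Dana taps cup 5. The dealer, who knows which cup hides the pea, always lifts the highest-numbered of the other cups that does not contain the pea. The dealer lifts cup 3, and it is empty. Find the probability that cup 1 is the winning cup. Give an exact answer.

0

Consider each possible location of the pea in turn.
If it is under any of cups 1, 2, and 5 (prior 1/5 each): the dealer would have opened cup 4 instead, probability 0; weight (1/5)·0 = 0 each.
If it is under cup 3 (prior 1/5): the dealer opened cup 3, so this case is ruled out; weight (1/5)·0 = 0.
If it is under cup 4 (prior 1/5): cup 3 is the highest-numbered option available, probability 1; weight (1/5)·1 = 1/5.
The weights sum to 1/5.
So P(the pea under cup 1 | the dealer opened cup 3) = 0 / (1/5) = 0.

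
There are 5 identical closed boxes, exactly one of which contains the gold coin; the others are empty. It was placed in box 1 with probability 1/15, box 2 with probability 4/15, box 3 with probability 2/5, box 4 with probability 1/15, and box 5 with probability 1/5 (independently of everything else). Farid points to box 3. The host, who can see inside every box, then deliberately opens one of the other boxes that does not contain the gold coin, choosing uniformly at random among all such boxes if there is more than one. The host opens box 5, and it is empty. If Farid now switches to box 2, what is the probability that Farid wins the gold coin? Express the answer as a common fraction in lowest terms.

Consider each possible location of the gold coin in turn.
If it is in either of boxes 1 and 4 (prior 1/15 each): the host has 3 equally likely choices, so probability 1/3; weight (1/15)·(1/3) = 1/45 each.
If it is in box 2 (prior 4/15): the host has 3 equally likely choices, so probability 1/3; weight (4/15)·(1/3) = 4/45.
If it is in box 3 (prior 2/5): the host has 4 equally likely choices, so probability 1/4; weight (2/5)·(1/4) = 1/10.
If it is in box 5 (prior 1/5): the host opened box 5, so this case is ruled out; weight (1/5)·0 = 0.
The weights sum to 7/30.
So P(the gold coin in box 2 | the host opened box 5) = (4/45) / (7/30) = 8/21.

8/21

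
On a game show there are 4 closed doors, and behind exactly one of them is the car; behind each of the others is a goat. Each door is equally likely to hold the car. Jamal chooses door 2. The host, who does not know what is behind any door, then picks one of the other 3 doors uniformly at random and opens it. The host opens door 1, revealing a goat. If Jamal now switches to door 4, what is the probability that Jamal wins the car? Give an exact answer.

Because the host chose which door to open without knowing where the car is, the choice is independent of the prize location. Learning that door 1 does not hold the car simply rules out that one location and leaves the remaining 3 doors still equally likely by symmetry.
So P(the car behind door 4) = 1/3.

1/3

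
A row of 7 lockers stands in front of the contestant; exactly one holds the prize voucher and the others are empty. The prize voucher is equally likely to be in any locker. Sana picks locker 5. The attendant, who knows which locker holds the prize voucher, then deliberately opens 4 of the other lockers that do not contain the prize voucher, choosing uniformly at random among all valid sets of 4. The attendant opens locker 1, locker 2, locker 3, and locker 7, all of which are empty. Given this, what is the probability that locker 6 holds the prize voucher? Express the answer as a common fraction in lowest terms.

3/7

Apply Bayes' rule, conditioning on where the prize voucher actually is.
If it is in any of lockers 1, 2, 3, and 7 (prior 1/7 each): that locker was opened and seen not to hold the prize — ruled out; weight (1/7)·0 = 0 each.
If it is in either of lockers 4 and 6 (prior 1/7 each): the attendant has 5 equally likely choices, so probability 1/5; weight (1/7)·(1/5) = 1/35 each.
If it is in locker 5 (prior 1/7): the attendant has 15 equally likely choices, so probability 1/15; weight (1/7)·(1/15) = 1/105.
The weights sum to 1/15.
So P(the prize voucher in locker 6 | the attendant opened locker 1, locker 2, locker 3, and locker 7) = (1/35) / (1/15) = 3/7.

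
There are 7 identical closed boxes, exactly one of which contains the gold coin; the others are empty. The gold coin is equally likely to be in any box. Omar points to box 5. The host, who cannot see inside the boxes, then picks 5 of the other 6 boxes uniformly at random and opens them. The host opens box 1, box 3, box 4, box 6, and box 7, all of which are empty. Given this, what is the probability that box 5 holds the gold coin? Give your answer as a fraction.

1/2

Consider each possible location of the gold coin in turn.
If it is in any of boxes 1, 3, 4, 6, and 7 (prior 1/7 each): that box was opened and seen not to hold the prize — ruled out; weight (1/7)·0 = 0 each.
If it is in either of boxes 2 and 5 (prior 1/7 each): the host picks exactly this set with probability 1/6 regardless, and none is the prize; weight (1/7)·(1/6) = 1/42 each.
The weights sum to 1/21.
So P(the gold coin in box 5 | the host opened box 1, box 3, box 4, box 6, and box 7) = (1/42) / (1/21) = 1/2.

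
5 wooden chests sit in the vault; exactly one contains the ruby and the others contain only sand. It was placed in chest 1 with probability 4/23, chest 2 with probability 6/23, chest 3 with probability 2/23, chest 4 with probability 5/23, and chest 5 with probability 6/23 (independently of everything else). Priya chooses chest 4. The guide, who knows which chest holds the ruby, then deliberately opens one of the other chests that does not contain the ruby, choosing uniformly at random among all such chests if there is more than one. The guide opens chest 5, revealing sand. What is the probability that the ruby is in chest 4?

5/21

Condition on the true location of the ruby.
If it is in chest 1 (prior 4/23): the guide has 3 equally likely choices, so probability 1/3; weight (4/23)·(1/3) = 4/69.
If it is in chest 2 (prior 6/23): the guide has 3 equally likely choices, so probability 1/3; weight (6/23)·(1/3) = 2/23.
If it is in chest 3 (prior 2/23): the guide has 3 equally likely choices, so probability 1/3; weight (2/23)·(1/3) = 2/69.
If it is in chest 4 (prior 5/23): the guide has 4 equally likely choices, so probability 1/4; weight (5/23)·(1/4) = 5/92.
If it is in chest 5 (prior 6/23): the guide opened chest 5, so this case is ruled out; weight (6/23)·0 = 0.
The weights sum to 21/92.
So P(the ruby in chest 4 | the guide opened chest 5) = (5/92) / (21/92) = 5/21.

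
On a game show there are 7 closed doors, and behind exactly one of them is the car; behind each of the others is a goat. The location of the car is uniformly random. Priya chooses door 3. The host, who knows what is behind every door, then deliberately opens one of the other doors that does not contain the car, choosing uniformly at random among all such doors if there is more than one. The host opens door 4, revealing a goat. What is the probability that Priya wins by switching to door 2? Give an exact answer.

6/35

Consider each possible location of the car in turn.
If it is behind any of doors 1, 2, 5, 6, and 7 (prior 1/7 each): the host has 5 equally likely choices, so probability 1/5; weight (1/7)·(1/5) = 1/35 each.
If it is behind door 3 (prior 1/7): the host has 6 equally likely choices, so probability 1/6; weight (1/7)·(1/6) = 1/42.
If it is behind door 4 (prior 1/7): the host opened door 4, so this case is ruled out; weight (1/7)·0 = 0.
The weights sum to 1/6.
So P(the car behind door 2 | the host opened door 4) = (1/35) / (1/6) = 6/35.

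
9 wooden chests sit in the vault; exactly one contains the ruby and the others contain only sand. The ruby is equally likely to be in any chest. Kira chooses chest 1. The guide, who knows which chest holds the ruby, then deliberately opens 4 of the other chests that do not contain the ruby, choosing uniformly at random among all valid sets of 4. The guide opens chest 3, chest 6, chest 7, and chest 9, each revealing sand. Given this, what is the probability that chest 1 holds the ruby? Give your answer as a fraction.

1/9

Condition on the true location of the ruby.
If it is in chest 1 (prior 1/9): the guide has 70 equally likely choices, so probability 1/70; weight (1/9)·(1/70) = 1/630.
If it is in any of chests 2, 4, 5, and 8 (prior 1/9 each): the guide has 35 equally likely choices, so probability 1/35; weight (1/9)·(1/35) = 1/315 each.
If it is in any of chests 3, 6, 7, and 9 (prior 1/9 each): that chest was opened and seen not to hold the prize — ruled out; weight (1/9)·0 = 0 each.
The weights sum to 1/70.
So P(the ruby in chest 1 | the guide opened chest 3, chest 6, chest 7, and chest 9) = (1/630) / (1/70) = 1/9.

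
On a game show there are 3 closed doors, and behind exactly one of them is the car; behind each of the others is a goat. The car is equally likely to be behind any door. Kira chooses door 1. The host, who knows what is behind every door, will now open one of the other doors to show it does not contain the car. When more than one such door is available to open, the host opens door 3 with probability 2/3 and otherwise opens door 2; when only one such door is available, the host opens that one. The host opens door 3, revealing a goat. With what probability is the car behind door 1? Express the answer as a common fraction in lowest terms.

Condition on the true location of the car.
If it is behind door 1 (prior 1/3): door 3 is available, opened with probability 2/3; weight (1/3)·(2/3) = 2/9.
If it is behind door 2 (prior 1/3): only door 3 is available, probability 1; weight (1/3)·1 = 1/3.
If it is behind door 3 (prior 1/3): the host opened door 3, so this case is ruled out; weight (1/3)·0 = 0.
The weights sum to 5/9.
So P(the car behind door 1 | the host opened door 3) = (2/9) / (5/9) = 2/5.

2/5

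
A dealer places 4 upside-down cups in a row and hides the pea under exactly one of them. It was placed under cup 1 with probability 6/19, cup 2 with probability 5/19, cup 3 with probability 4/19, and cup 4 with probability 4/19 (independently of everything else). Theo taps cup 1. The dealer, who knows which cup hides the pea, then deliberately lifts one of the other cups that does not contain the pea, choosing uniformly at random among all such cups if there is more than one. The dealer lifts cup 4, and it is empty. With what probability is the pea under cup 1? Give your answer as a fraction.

Condition on the true location of the pea.
If it is under cup 1 (prior 6/19): the dealer has 3 equally likely choices, so probability 1/3; weight (6/19)·(1/3) = 2/19.
If it is under cup 2 (prior 5/19): the dealer has 2 equally likely choices, so probability 1/2; weight (5/19)·(1/2) = 5/38.
If it is under cup 3 (prior 4/19): the dealer has 2 equally likely choices, so probability 1/2; weight (4/19)·(1/2) = 2/19.
If it is under cup 4 (prior 4/19): the dealer opened cup 4, so this case is ruled out; weight (4/19)·0 = 0.
The weights sum to 13/38.
So P(the pea under cup 1 | the dealer opened cup 4) = (2/19) / (13/38) = 4/13.

4/13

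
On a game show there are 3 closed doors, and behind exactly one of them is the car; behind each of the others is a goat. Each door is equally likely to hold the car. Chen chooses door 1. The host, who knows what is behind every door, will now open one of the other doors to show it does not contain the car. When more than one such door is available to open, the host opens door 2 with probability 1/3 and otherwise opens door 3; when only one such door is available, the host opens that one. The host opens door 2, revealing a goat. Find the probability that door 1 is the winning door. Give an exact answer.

Apply Bayes' rule, conditioning on where the car actually is.
If it is behind door 1 (prior 1/3): door 2 is available, opened with probability 1/3; weight (1/3)·(1/3) = 1/9.
If it is behind door 2 (prior 1/3): the host opened door 2, so this case is ruled out; weight (1/3)·0 = 0.
If it is behind door 3 (prior 1/3): only door 2 is available, probability 1; weight (1/3)·1 = 1/3.
The weights sum to 4/9.
So P(the car behind door 1 | the host opened door 2) = (1/9) / (4/9) = 1/4.

1/4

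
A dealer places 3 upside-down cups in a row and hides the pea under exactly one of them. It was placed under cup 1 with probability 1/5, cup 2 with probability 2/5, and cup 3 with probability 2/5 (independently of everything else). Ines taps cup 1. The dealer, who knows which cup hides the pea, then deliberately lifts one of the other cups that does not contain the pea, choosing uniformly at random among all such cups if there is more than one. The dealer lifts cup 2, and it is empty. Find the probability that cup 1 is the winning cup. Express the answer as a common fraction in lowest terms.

Condition on the true location of the pea.
If it is under cup 1 (prior 1/5): the dealer has 2 equally likely choices, so probability 1/2; weight (1/5)·(1/2) = 1/10.
If it is under cup 2 (prior 2/5): the dealer opened cup 2, so this case is ruled out; weight (2/5)·0 = 0.
If it is under cup 3 (prior 2/5): the dealer has no choice, probability 1; weight (2/5)·1 = 2/5.
The weights sum to 1/2.
So P(the pea under cup 1 | the dealer opened cup 2) = (1/10) / (1/2) = 1/5.

1/5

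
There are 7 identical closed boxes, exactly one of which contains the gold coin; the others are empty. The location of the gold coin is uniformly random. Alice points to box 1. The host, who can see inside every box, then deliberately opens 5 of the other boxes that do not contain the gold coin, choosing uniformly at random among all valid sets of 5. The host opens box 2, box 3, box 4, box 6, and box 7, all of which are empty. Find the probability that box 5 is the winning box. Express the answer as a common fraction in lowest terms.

6/7

Consider each possible location of the gold coin in turn.
If it is in box 1 (prior 1/7): the host has 6 equally likely choices, so probability 1/6; weight (1/7)·(1/6) = 1/42.
If it is in any of boxes 2, 3, 4, 6, and 7 (prior 1/7 each): that box was opened and seen not to hold the prize — ruled out; weight (1/7)·0 = 0 each.
If it is in box 5 (prior 1/7): the host has no choice, probability 1; weight (1/7)·1 = 1/7.
The weights sum to 1/6.
So P(the gold coin in box 5 | the host opened box 2, box 3, box 4, box 6, and box 7) = (1/7) / (1/6) = 6/7.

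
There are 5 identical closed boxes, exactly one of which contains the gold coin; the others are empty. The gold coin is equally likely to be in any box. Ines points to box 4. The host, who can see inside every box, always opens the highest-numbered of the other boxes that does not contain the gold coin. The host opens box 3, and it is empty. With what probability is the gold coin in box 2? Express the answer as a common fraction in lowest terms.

0

Condition on the true location of the gold coin.
If it is in any of boxes 1, 2, and 4 (prior 1/5 each): the host would have opened box 5 instead, probability 0; weight (1/5)·0 = 0 each.
If it is in box 3 (prior 1/5): the host opened box 3, so this case is ruled out; weight (1/5)·0 = 0.
If it is in box 5 (prior 1/5): box 3 is the highest-numbered option available, probability 1; weight (1/5)·1 = 1/5.
The weights sum to 1/5.
So P(the gold coin in box 2 | the host opened box 3) = 0 / (1/5) = 0.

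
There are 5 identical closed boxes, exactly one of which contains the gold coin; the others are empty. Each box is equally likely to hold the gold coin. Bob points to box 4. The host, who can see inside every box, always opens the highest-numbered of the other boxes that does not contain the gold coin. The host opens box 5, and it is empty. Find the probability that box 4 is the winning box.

1/4

Condition on the true location of the gold coin.
If it is in any of boxes 1, 2, 3, and 4 (prior 1/5 each): box 5 is the highest-numbered option available, probability 1; weight (1/5)·1 = 1/5 each.
If it is in box 5 (prior 1/5): the host opened box 5, so this case is ruled out; weight (1/5)·0 = 0.
The weights sum to 4/5.
So P(the gold coin in box 4 | the host opened box 5) = (1/5) / (4/5) = 1/4.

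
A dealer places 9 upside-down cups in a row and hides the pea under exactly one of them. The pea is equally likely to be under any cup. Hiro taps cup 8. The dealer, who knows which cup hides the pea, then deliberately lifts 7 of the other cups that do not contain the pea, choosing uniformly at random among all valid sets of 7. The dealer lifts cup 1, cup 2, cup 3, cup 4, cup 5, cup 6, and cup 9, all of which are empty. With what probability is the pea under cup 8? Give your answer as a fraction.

1/9

Consider each possible location of the pea in turn.
If it is under any of cups 1, 2, 3, 4, 5, 6, and 9 (prior 1/9 each): that cup was opened and seen not to hold the prize — ruled out; weight (1/9)·0 = 0 each.
If it is under cup 7 (prior 1/9): the dealer has no choice, probability 1; weight (1/9)·1 = 1/9.
If it is under cup 8 (prior 1/9): the dealer has 8 equally likely choices, so probability 1/8; weight (1/9)·(1/8) = 1/72.
The weights sum to 1/8.
So P(the pea under cup 8 | the dealer opened cup 1, cup 2, cup 3, cup 4, cup 5, cup 6, and cup 9) = (1/72) / (1/8) = 1/9.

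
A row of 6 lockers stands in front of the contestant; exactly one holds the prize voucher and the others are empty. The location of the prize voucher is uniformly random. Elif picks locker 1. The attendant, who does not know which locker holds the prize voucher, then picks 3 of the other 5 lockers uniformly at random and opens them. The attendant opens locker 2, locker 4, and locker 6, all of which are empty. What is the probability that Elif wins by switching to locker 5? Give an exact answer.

Consider each possible location of the prize voucher in turn.
If it is in any of lockers 1, 3, and 5 (prior 1/6 each): the attendant picks exactly this set with probability 1/10 regardless, and none is the prize; weight (1/6)·(1/10) = 1/60 each.
If it is in any of lockers 2, 4, and 6 (prior 1/6 each): that locker was opened and seen not to hold the prize — ruled out; weight (1/6)·0 = 0 each.
The weights sum to 1/20.
So P(the prize voucher in locker 5 | the attendant opened locker 2, locker 4, and locker 6) = (1/60) / (1/20) = 1/3.

1/3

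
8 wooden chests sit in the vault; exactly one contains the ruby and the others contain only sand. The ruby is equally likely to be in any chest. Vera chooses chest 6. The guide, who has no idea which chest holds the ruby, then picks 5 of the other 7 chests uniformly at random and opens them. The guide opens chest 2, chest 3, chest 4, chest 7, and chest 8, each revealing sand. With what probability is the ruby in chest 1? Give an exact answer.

1/3

Condition on the true location of the ruby.
If it is in any of chests 1, 5, and 6 (prior 1/8 each): the guide picks exactly this set with probability 1/21 regardless, and none is the prize; weight (1/8)·(1/21) = 1/168 each.
If it is in any of chests 2, 3, 4, 7, and 8 (prior 1/8 each): that chest was opened and seen not to hold the prize — ruled out; weight (1/8)·0 = 0 each.
The weights sum to 1/56.
So P(the ruby in chest 1 | the guide opened chest 2, chest 3, chest 4, chest 7, and chest 8) = (1/168) / (1/56) = 1/3.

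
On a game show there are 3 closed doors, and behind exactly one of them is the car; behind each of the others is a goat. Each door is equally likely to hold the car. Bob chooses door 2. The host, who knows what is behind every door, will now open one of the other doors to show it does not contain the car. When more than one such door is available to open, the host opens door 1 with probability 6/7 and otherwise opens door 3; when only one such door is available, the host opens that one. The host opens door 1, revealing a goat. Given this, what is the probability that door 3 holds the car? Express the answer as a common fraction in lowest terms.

7/13

Consider each possible location of the car in turn.
If it is behind door 1 (prior 1/3): the host opened door 1, so this case is ruled out; weight (1/3)·0 = 0.
If it is behind door 2 (prior 1/3): door 1 is available, opened with probability 6/7; weight (1/3)·(6/7) = 2/7.
If it is behind door 3 (prior 1/3): only door 1 is available, probability 1; weight (1/3)·1 = 1/3.
The weights sum to 13/21.
So P(the car behind door 3 | the host opened door 1) = (1/3) / (13/21) = 7/13.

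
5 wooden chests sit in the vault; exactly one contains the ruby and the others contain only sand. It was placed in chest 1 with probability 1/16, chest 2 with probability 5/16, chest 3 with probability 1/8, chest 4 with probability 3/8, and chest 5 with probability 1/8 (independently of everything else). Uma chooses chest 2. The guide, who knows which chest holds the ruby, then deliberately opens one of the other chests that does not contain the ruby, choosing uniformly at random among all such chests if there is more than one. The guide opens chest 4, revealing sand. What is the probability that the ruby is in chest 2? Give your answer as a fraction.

Apply Bayes' rule, conditioning on where the ruby actually is.
If it is in chest 1 (prior 1/16): the guide has 3 equally likely choices, so probability 1/3; weight (1/16)·(1/3) = 1/48.
If it is in chest 2 (prior 5/16): the guide has 4 equally likely choices, so probability 1/4; weight (5/16)·(1/4) = 5/64.
If it is in either of chests 3 and 5 (prior 1/8 each): the guide has 3 equally likely choices, so probability 1/3; weight (1/8)·(1/3) = 1/24 each.
If it is in chest 4 (prior 3/8): the guide opened chest 4, so this case is ruled out; weight (3/8)·0 = 0.
The weights sum to 35/192.
So P(the ruby in chest 2 | the guide opened chest 4) = (5/64) / (35/192) = 3/7.

3/7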